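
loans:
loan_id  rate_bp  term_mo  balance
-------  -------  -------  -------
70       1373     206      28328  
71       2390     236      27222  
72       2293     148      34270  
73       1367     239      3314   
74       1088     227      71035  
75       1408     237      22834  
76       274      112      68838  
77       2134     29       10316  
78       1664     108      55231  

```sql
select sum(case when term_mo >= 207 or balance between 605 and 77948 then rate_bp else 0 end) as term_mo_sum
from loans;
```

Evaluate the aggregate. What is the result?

13991

loan_id=70: ✓ → 1373
loan_id=71: ✓ → 2390
loan_id=72: ✓ → 2293
loan_id=73: ✓ → 1367
loan_id=74: ✓ → 1088
loan_id=75: ✓ → 1408
loan_id=76: ✓ → 274
loan_id=77: ✓ → 2134
loan_id=78: ✓ → 1664
term_mo_sum = 1373 + 2390 + 2293 + 1367 + 1088 + 1408 + 274 + 2134 + 1664 = 13991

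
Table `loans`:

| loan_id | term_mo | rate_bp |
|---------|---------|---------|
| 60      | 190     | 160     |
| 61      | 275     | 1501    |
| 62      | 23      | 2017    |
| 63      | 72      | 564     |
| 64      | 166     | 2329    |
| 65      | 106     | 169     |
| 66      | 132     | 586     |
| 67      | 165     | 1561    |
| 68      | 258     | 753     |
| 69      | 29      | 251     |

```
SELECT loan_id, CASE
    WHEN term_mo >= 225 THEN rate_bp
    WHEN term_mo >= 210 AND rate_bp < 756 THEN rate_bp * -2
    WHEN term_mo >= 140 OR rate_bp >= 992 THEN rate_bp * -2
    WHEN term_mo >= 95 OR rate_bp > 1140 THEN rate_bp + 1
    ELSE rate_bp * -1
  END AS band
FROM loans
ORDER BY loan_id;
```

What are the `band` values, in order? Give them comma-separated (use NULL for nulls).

loan_id=60: term_mo >= 140 OR rate_bp >= 992 → -320
loan_id=61: term_mo >= 225 → 1501
loan_id=62: term_mo >= 140 OR rate_bp >= 992 → -4034
loan_id=63: ELSE → -564
loan_id=64: term_mo >= 140 OR rate_bp >= 992 → -4658
loan_id=65: term_mo >= 95 OR rate_bp > 1140 → 170
loan_id=66: term_mo >= 95 OR rate_bp > 1140 → 587
loan_id=67: term_mo >= 140 OR rate_bp >= 992 → -3122
loan_id=68: term_mo >= 225 → 753
loan_id=69: ELSE → -251

-320, 1501, -4034, -564, -4658, 170, 587, -3122, 753, -251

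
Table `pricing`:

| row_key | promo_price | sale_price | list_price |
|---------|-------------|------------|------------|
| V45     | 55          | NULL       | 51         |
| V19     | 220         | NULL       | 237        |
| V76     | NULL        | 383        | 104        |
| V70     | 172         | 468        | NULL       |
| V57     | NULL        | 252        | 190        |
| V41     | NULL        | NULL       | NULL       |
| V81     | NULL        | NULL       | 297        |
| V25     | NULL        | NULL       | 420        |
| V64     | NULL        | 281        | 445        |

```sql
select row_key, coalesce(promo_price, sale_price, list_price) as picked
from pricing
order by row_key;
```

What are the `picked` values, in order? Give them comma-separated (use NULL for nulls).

row_key=V19: promo_price=220 → 220
row_key=V25: promo_price=NULL, sale_price=NULL, list_price=420 → 420
row_key=V41: promo_price=NULL, sale_price=NULL, list_price=NULL (all NULL) → NULL
row_key=V45: promo_price=55 → 55
row_key=V57: promo_price=NULL, sale_price=252 → 252
row_key=V64: promo_price=NULL, sale_price=281 → 281
row_key=V70: promo_price=172 → 172
row_key=V76: promo_price=NULL, sale_price=383 → 383
row_key=V81: promo_price=NULL, sale_price=NULL, list_price=297 → 297

220, 420, NULL, 55, 252, 281, 172, 383, 297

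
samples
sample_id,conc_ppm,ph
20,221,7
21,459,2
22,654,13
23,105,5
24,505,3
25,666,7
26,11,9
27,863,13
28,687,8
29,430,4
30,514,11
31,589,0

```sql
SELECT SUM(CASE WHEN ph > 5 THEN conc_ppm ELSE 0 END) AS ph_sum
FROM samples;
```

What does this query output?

3616

sample_id=20: ✓ → 221
sample_id=21: ✗
sample_id=22: ✓ → 654
sample_id=23: ✗
sample_id=24: ✗
sample_id=25: ✓ → 666
sample_id=26: ✓ → 11
sample_id=27: ✓ → 863
sample_id=28: ✓ → 687
sample_id=29: ✗
sample_id=30: ✓ → 514
sample_id=31: ✗
ph_sum = 221 + 654 + 666 + 11 + 863 + 687 + 514 = 3616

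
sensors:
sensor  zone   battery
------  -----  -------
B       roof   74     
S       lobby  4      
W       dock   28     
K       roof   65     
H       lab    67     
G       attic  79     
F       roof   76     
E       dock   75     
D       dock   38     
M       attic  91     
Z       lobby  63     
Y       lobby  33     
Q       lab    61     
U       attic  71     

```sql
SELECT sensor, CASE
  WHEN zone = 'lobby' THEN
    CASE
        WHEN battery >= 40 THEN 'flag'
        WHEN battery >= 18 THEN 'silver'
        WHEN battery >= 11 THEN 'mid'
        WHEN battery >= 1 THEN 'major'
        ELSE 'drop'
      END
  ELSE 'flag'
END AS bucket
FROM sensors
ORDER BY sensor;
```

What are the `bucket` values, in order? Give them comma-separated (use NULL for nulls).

flag, flag, flag, flag, flag, flag, flag, flag, flag, major, flag, flag, silver, flag

sensor=B: zone='roof' → outer ELSE → flag
sensor=D: zone='dock' → outer ELSE → flag
sensor=E: zone='dock' → outer ELSE → flag
sensor=F: zone='roof' → outer ELSE → flag
sensor=G: zone='attic' → outer ELSE → flag
sensor=H: zone='lab' → outer ELSE → flag
sensor=K: zone='roof' → outer ELSE → flag
sensor=M: zone='attic' → outer ELSE → flag
sensor=Q: zone='lab' → outer ELSE → flag
sensor=S: zone='lobby' → inner[battery >= 1] → major
sensor=U: zone='attic' → outer ELSE → flag
sensor=W: zone='dock' → outer ELSE → flag
sensor=Y: zone='lobby' → inner[battery >= 18] → silver
sensor=Z: zone='lobby' → inner[battery >= 40] → flag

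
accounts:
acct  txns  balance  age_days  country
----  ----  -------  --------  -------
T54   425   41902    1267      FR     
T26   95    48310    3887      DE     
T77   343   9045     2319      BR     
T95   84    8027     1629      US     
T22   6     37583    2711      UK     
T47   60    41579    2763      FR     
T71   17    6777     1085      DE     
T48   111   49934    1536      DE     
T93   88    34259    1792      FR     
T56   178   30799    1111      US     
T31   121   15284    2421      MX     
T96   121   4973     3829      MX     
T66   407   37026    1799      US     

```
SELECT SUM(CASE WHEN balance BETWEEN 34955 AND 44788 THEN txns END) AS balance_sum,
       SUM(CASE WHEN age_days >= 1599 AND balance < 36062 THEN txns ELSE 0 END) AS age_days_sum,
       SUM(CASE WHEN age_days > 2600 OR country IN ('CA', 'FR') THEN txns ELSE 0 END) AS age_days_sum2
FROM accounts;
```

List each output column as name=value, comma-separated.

[balance_sum: balance BETWEEN 34955 AND 44788]
acct=T54: ✓ → 425
acct=T26: ✗
acct=T77: ✗
acct=T95: ✗
acct=T22: ✓ → 6
acct=T47: ✓ → 60
acct=T71: ✗
acct=T48: ✗
acct=T93: ✗
acct=T56: ✗
acct=T31: ✗
acct=T96: ✗
acct=T66: ✓ → 407
balance_sum = 425 + 6 + 60 + 407 = 898
—
[age_days_sum: age_days >= 1599 AND balance < 36062]
acct=T54: ✗
acct=T26: ✗
acct=T77: ✓ → 343
acct=T95: ✓ → 84
acct=T22: ✗
acct=T47: ✗
acct=T71: ✗
acct=T48: ✗
acct=T93: ✓ → 88
acct=T56: ✗
acct=T31: ✓ → 121
acct=T96: ✓ → 121
acct=T66: ✗
age_days_sum = 343 + 84 + 88 + 121 + 121 = 757
—
[age_days_sum2: age_days > 2600 OR country IN ('CA', 'FR')]
acct=T54: ✓ → 425
acct=T26: ✓ → 95
acct=T77: ✗
acct=T95: ✗
acct=T22: ✓ → 6
acct=T47: ✓ → 60
acct=T71: ✗
acct=T48: ✗
acct=T93: ✓ → 88
acct=T56: ✗
acct=T31: ✗
acct=T96: ✓ → 121
acct=T66: ✗
age_days_sum2 = 425 + 95 + 6 + 60 + 88 + 121 = 795

balance_sum=898, age_days_sum=757, age_days_sum2=795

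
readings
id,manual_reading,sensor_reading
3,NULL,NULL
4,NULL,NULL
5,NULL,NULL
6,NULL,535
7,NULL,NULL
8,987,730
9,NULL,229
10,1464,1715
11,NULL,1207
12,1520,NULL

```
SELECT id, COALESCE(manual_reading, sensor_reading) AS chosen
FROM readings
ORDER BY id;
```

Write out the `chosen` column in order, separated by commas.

id=3: manual_reading=NULL, sensor_reading=NULL (all NULL) → NULL
id=4: manual_reading=NULL, sensor_reading=NULL (all NULL) → NULL
id=5: manual_reading=NULL, sensor_reading=NULL (all NULL) → NULL
id=6: manual_reading=NULL, sensor_reading=535 → 535
id=7: manual_reading=NULL, sensor_reading=NULL (all NULL) → NULL
id=8: manual_reading=987 → 987
id=9: manual_reading=NULL, sensor_reading=229 → 229
id=10: manual_reading=1464 → 1464
id=11: manual_reading=NULL, sensor_reading=1207 → 1207
id=12: manual_reading=1520 → 1520

NULL, NULL, NULL, 535, NULL, 987, 229, 1464, 1207, 1520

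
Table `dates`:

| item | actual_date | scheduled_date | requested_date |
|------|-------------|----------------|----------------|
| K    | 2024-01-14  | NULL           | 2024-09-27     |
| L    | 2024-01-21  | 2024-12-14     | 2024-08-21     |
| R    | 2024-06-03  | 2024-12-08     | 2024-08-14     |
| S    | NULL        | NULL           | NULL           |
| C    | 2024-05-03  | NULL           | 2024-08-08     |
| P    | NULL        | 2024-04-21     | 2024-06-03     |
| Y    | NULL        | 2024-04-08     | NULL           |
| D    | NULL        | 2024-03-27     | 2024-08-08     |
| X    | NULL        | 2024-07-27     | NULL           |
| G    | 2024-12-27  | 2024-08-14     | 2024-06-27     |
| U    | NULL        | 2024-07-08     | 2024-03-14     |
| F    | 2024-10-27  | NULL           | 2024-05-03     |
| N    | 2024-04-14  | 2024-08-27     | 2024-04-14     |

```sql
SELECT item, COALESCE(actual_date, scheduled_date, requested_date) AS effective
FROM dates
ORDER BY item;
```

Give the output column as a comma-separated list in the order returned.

item=C: actual_date=2024-05-03 → 2024-05-03
item=D: actual_date=NULL, scheduled_date=2024-03-27 → 2024-03-27
item=F: actual_date=2024-10-27 → 2024-10-27
item=G: actual_date=2024-12-27 → 2024-12-27
item=K: actual_date=2024-01-14 → 2024-01-14
item=L: actual_date=2024-01-21 → 2024-01-21
item=N: actual_date=2024-04-14 → 2024-04-14
item=P: actual_date=NULL, scheduled_date=2024-04-21 → 2024-04-21
item=R: actual_date=2024-06-03 → 2024-06-03
item=S: actual_date=NULL, scheduled_date=NULL, requested_date=NULL (all NULL) → NULL
item=U: actual_date=NULL, scheduled_date=2024-07-08 → 2024-07-08
item=X: actual_date=NULL, scheduled_date=2024-07-27 → 2024-07-27
item=Y: actual_date=NULL, scheduled_date=2024-04-08 → 2024-04-08

2024-05-03, 2024-03-27, 2024-10-27, 2024-12-27, 2024-01-14, 2024-01-21, 2024-04-14, 2024-04-21, 2024-06-03, NULL, 2024-07-08, 2024-07-27, 2024-04-08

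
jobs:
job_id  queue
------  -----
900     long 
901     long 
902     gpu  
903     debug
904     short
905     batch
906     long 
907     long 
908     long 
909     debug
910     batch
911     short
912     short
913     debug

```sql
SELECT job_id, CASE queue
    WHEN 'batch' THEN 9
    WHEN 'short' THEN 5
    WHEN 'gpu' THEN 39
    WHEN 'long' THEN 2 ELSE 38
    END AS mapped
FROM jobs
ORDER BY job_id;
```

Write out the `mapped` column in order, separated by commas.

2, 2, 39, 38, 5, 9, 2, 2, 2, 38, 9, 5, 5, 38

job_id=900: queue='long' → 2
job_id=901: queue='long' → 2
job_id=902: queue='gpu' → 39
job_id=903: ELSE → 38
job_id=904: queue='short' → 5
job_id=905: queue='batch' → 9
job_id=906: queue='long' → 2
job_id=907: queue='long' → 2
job_id=908: queue='long' → 2
job_id=909: ELSE → 38
job_id=910: queue='batch' → 9
job_id=911: queue='short' → 5
job_id=912: queue='short' → 5
job_id=913: ELSE → 38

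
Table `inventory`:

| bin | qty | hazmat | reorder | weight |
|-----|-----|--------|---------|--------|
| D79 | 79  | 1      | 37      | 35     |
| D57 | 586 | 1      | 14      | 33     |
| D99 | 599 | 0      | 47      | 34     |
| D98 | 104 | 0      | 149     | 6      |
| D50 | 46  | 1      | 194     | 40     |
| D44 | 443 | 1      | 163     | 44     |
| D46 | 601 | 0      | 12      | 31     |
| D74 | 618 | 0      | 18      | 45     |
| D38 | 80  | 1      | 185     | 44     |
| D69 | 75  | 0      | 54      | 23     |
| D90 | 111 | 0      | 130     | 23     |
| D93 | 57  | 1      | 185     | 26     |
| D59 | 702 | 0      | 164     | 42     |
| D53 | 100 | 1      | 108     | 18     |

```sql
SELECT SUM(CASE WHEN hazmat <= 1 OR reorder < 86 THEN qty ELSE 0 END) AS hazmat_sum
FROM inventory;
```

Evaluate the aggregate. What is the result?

4201

bin=D79: ✓ → 79
bin=D57: ✓ → 586
bin=D99: ✓ → 599
bin=D98: ✓ → 104
bin=D50: ✓ → 46
bin=D44: ✓ → 443
bin=D46: ✓ → 601
bin=D74: ✓ → 618
bin=D38: ✓ → 80
bin=D69: ✓ → 75
bin=D90: ✓ → 111
bin=D93: ✓ → 57
bin=D59: ✓ → 702
bin=D53: ✓ → 100
hazmat_sum = 79 + 586 + 599 + 104 + 46 + 443 + 601 + 618 + 80 + 75 + 111 + 57 + 702 + 100 = 4201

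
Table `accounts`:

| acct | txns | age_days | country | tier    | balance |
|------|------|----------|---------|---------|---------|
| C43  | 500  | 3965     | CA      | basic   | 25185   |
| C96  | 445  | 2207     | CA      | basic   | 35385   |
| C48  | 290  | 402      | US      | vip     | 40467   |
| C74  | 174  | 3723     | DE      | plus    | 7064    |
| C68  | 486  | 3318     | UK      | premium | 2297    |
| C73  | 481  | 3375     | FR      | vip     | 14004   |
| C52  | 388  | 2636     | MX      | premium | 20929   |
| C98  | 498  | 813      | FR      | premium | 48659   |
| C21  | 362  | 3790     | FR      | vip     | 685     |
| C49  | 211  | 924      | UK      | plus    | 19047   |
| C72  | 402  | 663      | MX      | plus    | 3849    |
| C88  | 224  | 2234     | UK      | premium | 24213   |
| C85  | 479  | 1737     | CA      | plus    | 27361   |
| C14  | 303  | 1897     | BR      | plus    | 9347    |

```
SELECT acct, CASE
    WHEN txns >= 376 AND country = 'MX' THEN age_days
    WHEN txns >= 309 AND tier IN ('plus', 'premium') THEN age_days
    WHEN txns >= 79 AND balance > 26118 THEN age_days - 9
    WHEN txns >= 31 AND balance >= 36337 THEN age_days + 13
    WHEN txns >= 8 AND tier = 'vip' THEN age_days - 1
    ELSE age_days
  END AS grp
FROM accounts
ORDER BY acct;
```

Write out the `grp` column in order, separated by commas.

1897, 3789, 3965, 393, 924, 2636, 3318, 663, 3374, 3723, 1737, 2234, 2198, 813

acct=C14: ELSE → 1897
acct=C21: txns >= 8 AND tier = 'vip' → 3789
acct=C43: ELSE → 3965
acct=C48: txns >= 79 AND balance > 26118 → 393
acct=C49: ELSE → 924
acct=C52: txns >= 376 AND country = 'MX' → 2636
acct=C68: txns >= 309 AND tier IN ('plus', 'premium') → 3318
acct=C72: txns >= 376 AND country = 'MX' → 663
acct=C73: txns >= 8 AND tier = 'vip' → 3374
acct=C74: ELSE → 3723
acct=C85: txns >= 309 AND tier IN ('plus', 'premium') → 1737
acct=C88: ELSE → 2234
acct=C96: txns >= 79 AND balance > 26118 → 2198
acct=C98: txns >= 309 AND tier IN ('plus', 'premium') → 813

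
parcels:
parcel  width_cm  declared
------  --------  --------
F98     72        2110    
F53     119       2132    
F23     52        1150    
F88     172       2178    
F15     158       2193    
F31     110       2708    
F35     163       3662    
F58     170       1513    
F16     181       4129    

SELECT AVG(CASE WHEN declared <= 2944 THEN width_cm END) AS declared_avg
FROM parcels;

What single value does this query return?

parcel=F98: ✓ → 72
parcel=F53: ✓ → 119
parcel=F23: ✓ → 52
parcel=F88: ✓ → 172
parcel=F15: ✓ → 158
parcel=F31: ✓ → 110
parcel=F35: ✗
parcel=F58: ✓ → 170
parcel=F16: ✗
declared_avg = (72 + 119 + 52 + 172 + 158 + 110 + 170) / 7 = 121.8571428571

121.8571428571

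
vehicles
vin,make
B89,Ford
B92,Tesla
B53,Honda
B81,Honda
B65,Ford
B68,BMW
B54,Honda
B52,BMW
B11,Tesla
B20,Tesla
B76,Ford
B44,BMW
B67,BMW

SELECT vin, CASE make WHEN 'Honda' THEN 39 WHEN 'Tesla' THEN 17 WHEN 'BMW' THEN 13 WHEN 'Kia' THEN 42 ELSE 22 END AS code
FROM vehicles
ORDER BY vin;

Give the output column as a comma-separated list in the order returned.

vin=B11: make='Tesla' → 17
vin=B20: make='Tesla' → 17
vin=B44: make='BMW' → 13
vin=B52: make='BMW' → 13
vin=B53: make='Honda' → 39
vin=B54: make='Honda' → 39
vin=B65: ELSE → 22
vin=B67: make='BMW' → 13
vin=B68: make='BMW' → 13
vin=B76: ELSE → 22
vin=B81: make='Honda' → 39
vin=B89: ELSE → 22
vin=B92: make='Tesla' → 17

17, 17, 13, 13, 39, 39, 22, 13, 13, 22, 39, 22, 17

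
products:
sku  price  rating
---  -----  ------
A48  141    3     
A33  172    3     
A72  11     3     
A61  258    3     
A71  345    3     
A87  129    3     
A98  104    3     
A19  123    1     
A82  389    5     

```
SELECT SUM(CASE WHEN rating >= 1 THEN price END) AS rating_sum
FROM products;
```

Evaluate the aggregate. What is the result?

1672

sku=A48: ✓ → 141
sku=A33: ✓ → 172
sku=A72: ✓ → 11
sku=A61: ✓ → 258
sku=A71: ✓ → 345
sku=A87: ✓ → 129
sku=A98: ✓ → 104
sku=A19: ✓ → 123
sku=A82: ✓ → 389
rating_sum = 141 + 172 + 11 + 258 + 345 + 129 + 104 + 123 + 389 = 1672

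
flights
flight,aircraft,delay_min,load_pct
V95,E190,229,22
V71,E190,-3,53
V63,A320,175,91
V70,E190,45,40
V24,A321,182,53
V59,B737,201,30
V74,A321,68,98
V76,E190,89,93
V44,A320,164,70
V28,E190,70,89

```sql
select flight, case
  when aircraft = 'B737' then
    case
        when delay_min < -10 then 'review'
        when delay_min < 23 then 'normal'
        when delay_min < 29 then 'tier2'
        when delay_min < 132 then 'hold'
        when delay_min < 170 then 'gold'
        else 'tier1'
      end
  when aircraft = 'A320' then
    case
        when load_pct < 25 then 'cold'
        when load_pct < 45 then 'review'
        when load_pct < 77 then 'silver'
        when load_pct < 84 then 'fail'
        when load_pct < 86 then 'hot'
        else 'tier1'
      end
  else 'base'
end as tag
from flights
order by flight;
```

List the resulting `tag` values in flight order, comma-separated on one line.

base, base, silver, tier1, tier1, base, base, base, base, base

flight=V24: aircraft='A321' → outer ELSE → base
flight=V28: aircraft='E190' → outer ELSE → base
flight=V44: aircraft='A320' → inner[load_pct < 77] → silver
flight=V59: aircraft='B737' → inner[ELSE] → tier1
flight=V63: aircraft='A320' → inner[ELSE] → tier1
flight=V70: aircraft='E190' → outer ELSE → base
flight=V71: aircraft='E190' → outer ELSE → base
flight=V74: aircraft='A321' → outer ELSE → base
flight=V76: aircraft='E190' → outer ELSE → base
flight=V95: aircraft='E190' → outer ELSE → base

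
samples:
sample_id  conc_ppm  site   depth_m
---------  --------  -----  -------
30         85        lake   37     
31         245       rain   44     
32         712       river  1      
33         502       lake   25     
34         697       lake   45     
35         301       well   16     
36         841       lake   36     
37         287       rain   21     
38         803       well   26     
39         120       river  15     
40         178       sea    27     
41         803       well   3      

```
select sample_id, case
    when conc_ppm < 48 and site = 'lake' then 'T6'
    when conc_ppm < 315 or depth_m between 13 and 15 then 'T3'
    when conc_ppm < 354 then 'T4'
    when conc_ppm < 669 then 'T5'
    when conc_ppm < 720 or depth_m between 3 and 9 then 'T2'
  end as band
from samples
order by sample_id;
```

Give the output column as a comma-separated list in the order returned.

sample_id=30: conc_ppm < 315 or depth_m between 13 and 15 → T3
sample_id=31: conc_ppm < 315 or depth_m between 13 and 15 → T3
sample_id=32: conc_ppm < 720 or depth_m between 3 and 9 → T2
sample_id=33: conc_ppm < 669 → T5
sample_id=34: conc_ppm < 720 or depth_m between 3 and 9 → T2
sample_id=35: conc_ppm < 315 or depth_m between 13 and 15 → T3
sample_id=36: (no match → NULL) → NULL
sample_id=37: conc_ppm < 315 or depth_m between 13 and 15 → T3
sample_id=38: (no match → NULL) → NULL
sample_id=39: conc_ppm < 315 or depth_m between 13 and 15 → T3
sample_id=40: conc_ppm < 315 or depth_m between 13 and 15 → T3
sample_id=41: conc_ppm < 720 or depth_m between 3 and 9 → T2

T3, T3, T2, T5, T2, T3, NULL, T3, NULL, T3, T3, T2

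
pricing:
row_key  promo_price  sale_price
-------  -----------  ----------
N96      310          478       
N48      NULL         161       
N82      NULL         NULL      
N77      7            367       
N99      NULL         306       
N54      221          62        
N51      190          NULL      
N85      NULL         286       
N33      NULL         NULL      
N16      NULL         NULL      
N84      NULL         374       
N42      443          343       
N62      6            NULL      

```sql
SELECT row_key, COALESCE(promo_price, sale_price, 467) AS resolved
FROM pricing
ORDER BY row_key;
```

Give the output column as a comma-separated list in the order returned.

row_key=N16: promo_price=NULL, sale_price=NULL, → literal 467 → 467
row_key=N33: promo_price=NULL, sale_price=NULL, → literal 467 → 467
row_key=N42: promo_price=443 → 443
row_key=N48: promo_price=NULL, sale_price=161 → 161
row_key=N51: promo_price=190 → 190
row_key=N54: promo_price=221 → 221
row_key=N62: promo_price=6 → 6
row_key=N77: promo_price=7 → 7
row_key=N82: promo_price=NULL, sale_price=NULL, → literal 467 → 467
row_key=N84: promo_price=NULL, sale_price=374 → 374
row_key=N85: promo_price=NULL, sale_price=286 → 286
row_key=N96: promo_price=310 → 310
row_key=N99: promo_price=NULL, sale_price=306 → 306

467, 467, 443, 161, 190, 221, 6, 7, 467, 374, 286, 310, 306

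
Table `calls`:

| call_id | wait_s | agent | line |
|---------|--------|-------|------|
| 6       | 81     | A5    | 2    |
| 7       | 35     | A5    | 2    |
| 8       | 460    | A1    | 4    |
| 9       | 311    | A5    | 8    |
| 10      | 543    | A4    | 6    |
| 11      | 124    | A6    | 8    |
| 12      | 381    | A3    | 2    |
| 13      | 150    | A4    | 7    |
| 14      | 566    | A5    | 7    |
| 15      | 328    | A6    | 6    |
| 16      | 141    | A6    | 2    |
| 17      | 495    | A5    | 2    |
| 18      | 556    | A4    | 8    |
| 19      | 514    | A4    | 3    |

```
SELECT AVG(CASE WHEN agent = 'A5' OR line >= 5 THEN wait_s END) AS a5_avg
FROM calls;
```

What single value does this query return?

318.9

call_id=6: ✓ → 81
call_id=7: ✓ → 35
call_id=8: ✗
call_id=9: ✓ → 311
call_id=10: ✓ → 543
call_id=11: ✓ → 124
call_id=12: ✗
call_id=13: ✓ → 150
call_id=14: ✓ → 566
call_id=15: ✓ → 328
call_id=16: ✗
call_id=17: ✓ → 495
call_id=18: ✓ → 556
call_id=19: ✗
a5_avg = (81 + 35 + 311 + 543 + 124 + 150 + 566 + 328 + 495 + 556) / 10 = 318.9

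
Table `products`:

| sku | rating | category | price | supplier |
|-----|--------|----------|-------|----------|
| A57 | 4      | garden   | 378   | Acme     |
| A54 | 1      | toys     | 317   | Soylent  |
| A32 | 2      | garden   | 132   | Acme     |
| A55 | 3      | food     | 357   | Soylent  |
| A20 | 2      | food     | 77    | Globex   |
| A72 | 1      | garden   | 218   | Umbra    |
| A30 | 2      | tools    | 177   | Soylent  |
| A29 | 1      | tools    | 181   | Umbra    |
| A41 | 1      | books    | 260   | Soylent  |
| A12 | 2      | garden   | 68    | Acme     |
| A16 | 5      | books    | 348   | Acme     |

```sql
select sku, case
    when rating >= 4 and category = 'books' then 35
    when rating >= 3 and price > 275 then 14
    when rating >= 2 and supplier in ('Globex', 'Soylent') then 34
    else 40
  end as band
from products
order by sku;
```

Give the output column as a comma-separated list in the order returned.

sku=A12: ELSE → 40
sku=A16: rating >= 4 and category = 'books' → 35
sku=A20: rating >= 2 and supplier in ('Globex', 'Soylent') → 34
sku=A29: ELSE → 40
sku=A30: rating >= 2 and supplier in ('Globex', 'Soylent') → 34
sku=A32: ELSE → 40
sku=A41: ELSE → 40
sku=A54: ELSE → 40
sku=A55: rating >= 3 and price > 275 → 14
sku=A57: rating >= 3 and price > 275 → 14
sku=A72: ELSE → 40

40, 35, 34, 40, 34, 40, 40, 40, 14, 14, 40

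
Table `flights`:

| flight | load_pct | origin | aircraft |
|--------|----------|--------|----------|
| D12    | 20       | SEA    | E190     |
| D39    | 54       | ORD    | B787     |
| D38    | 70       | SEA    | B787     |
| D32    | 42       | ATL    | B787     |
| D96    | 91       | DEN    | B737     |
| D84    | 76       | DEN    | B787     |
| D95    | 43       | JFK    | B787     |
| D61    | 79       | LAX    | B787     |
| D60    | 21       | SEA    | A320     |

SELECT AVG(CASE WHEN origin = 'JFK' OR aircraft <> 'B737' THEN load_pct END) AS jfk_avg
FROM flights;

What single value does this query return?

50.625

flight=D12: ✓ → 20
flight=D39: ✓ → 54
flight=D38: ✓ → 70
flight=D32: ✓ → 42
flight=D96: ✗
flight=D84: ✓ → 76
flight=D95: ✓ → 43
flight=D61: ✓ → 79
flight=D60: ✓ → 21
jfk_avg = (20 + 54 + 70 + 42 + 76 + 43 + 79 + 21) / 8 = 50.625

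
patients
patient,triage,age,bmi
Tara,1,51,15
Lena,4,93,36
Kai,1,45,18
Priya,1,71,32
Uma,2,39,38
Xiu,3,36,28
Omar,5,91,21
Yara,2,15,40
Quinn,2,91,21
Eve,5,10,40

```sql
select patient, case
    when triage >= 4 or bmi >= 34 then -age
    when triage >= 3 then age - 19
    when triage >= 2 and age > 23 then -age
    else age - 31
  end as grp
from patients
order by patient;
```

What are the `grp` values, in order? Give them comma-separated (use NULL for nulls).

patient=Eve: triage >= 4 or bmi >= 34 → -10
patient=Kai: ELSE → 14
patient=Lena: triage >= 4 or bmi >= 34 → -93
patient=Omar: triage >= 4 or bmi >= 34 → -91
patient=Priya: ELSE → 40
patient=Quinn: triage >= 2 and age > 23 → -91
patient=Tara: ELSE → 20
patient=Uma: triage >= 4 or bmi >= 34 → -39
patient=Xiu: triage >= 3 → 17
patient=Yara: triage >= 4 or bmi >= 34 → -15

-10, 14, -93, -91, 40, -91, 20, -39, 17, -15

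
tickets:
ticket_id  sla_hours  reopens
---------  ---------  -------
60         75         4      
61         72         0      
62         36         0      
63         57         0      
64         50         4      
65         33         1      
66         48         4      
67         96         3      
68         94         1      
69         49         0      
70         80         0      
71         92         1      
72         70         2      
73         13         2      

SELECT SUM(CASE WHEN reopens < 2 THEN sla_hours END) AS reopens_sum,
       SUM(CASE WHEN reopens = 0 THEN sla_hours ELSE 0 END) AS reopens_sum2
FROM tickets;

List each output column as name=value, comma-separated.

[reopens_sum: reopens < 2]
ticket_id=60: ✗
ticket_id=61: ✓ → 72
ticket_id=62: ✓ → 36
ticket_id=63: ✓ → 57
ticket_id=64: ✗
ticket_id=65: ✓ → 33
ticket_id=66: ✗
ticket_id=67: ✗
ticket_id=68: ✓ → 94
ticket_id=69: ✓ → 49
ticket_id=70: ✓ → 80
ticket_id=71: ✓ → 92
ticket_id=72: ✗
ticket_id=73: ✗
reopens_sum = 72 + 36 + 57 + 33 + 94 + 49 + 80 + 92 = 513
—
[reopens_sum2: reopens = 0]
ticket_id=60: ✗
ticket_id=61: ✓ → 72
ticket_id=62: ✓ → 36
ticket_id=63: ✓ → 57
ticket_id=64: ✗
ticket_id=65: ✗
ticket_id=66: ✗
ticket_id=67: ✗
ticket_id=68: ✗
ticket_id=69: ✓ → 49
ticket_id=70: ✓ → 80
ticket_id=71: ✗
ticket_id=72: ✗
ticket_id=73: ✗
reopens_sum2 = 72 + 36 + 57 + 49 + 80 = 294

reopens_sum=513, reopens_sum2=294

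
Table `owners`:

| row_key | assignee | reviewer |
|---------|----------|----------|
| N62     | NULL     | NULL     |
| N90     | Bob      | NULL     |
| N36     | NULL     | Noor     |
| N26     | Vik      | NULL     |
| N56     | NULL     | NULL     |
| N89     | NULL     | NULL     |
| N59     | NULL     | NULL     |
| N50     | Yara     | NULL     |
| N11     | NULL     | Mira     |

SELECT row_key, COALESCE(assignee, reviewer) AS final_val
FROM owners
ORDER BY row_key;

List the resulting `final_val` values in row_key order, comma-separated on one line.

Mira, Vik, Noor, Yara, NULL, NULL, NULL, NULL, Bob

row_key=N11: assignee=NULL, reviewer=Mira → Mira
row_key=N26: assignee=Vik → Vik
row_key=N36: assignee=NULL, reviewer=Noor → Noor
row_key=N50: assignee=Yara → Yara
row_key=N56: assignee=NULL, reviewer=NULL (all NULL) → NULL
row_key=N59: assignee=NULL, reviewer=NULL (all NULL) → NULL
row_key=N62: assignee=NULL, reviewer=NULL (all NULL) → NULL
row_key=N89: assignee=NULL, reviewer=NULL (all NULL) → NULL
row_key=N90: assignee=Bob → Bob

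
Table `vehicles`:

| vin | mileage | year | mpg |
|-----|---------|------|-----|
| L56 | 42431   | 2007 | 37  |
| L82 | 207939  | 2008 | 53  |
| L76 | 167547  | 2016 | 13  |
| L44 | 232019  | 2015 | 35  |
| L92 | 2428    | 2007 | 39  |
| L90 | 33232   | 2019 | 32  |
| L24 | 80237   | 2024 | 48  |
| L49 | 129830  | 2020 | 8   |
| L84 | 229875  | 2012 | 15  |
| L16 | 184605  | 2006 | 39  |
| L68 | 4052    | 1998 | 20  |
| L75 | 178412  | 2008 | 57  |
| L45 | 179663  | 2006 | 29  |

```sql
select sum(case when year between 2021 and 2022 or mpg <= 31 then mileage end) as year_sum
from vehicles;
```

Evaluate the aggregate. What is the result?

710967

vin=L56: ✗
vin=L82: ✗
vin=L76: ✓ → 167547
vin=L44: ✗
vin=L92: ✗
vin=L90: ✗
vin=L24: ✗
vin=L49: ✓ → 129830
vin=L84: ✓ → 229875
vin=L16: ✗
vin=L68: ✓ → 4052
vin=L75: ✗
vin=L45: ✓ → 179663
year_sum = 167547 + 129830 + 229875 + 4052 + 179663 = 710967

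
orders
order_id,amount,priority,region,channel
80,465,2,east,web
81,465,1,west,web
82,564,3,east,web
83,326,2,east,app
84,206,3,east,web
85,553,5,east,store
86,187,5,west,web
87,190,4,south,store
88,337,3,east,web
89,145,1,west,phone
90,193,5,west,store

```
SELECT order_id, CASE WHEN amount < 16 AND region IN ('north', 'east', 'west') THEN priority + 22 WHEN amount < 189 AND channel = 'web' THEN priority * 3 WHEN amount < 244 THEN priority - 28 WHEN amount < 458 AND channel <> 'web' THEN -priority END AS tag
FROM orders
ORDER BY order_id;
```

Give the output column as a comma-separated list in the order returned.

order_id=80: (no match → NULL) → NULL
order_id=81: (no match → NULL) → NULL
order_id=82: (no match → NULL) → NULL
order_id=83: amount < 458 AND channel <> 'web' → -2
order_id=84: amount < 244 → -25
order_id=85: (no match → NULL) → NULL
order_id=86: amount < 189 AND channel = 'web' → 15
order_id=87: amount < 244 → -24
order_id=88: (no match → NULL) → NULL
order_id=89: amount < 244 → -27
order_id=90: amount < 244 → -23

NULL, NULL, NULL, -2, -25, NULL, 15, -24, NULL, -27, -23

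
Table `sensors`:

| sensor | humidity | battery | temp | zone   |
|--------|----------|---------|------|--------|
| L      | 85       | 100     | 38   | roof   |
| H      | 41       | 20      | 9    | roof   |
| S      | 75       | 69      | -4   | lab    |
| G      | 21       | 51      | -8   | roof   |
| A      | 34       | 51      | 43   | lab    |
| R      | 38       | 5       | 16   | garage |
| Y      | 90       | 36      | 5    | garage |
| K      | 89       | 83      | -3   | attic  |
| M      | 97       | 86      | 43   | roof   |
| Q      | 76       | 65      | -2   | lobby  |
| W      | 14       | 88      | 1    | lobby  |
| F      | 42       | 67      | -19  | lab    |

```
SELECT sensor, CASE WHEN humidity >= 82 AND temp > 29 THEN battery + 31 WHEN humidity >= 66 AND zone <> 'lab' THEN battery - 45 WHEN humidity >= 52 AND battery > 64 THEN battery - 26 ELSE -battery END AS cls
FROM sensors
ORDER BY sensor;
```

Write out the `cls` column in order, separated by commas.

sensor=A: ELSE → -51
sensor=F: ELSE → -67
sensor=G: ELSE → -51
sensor=H: ELSE → -20
sensor=K: humidity >= 66 AND zone <> 'lab' → 38
sensor=L: humidity >= 82 AND temp > 29 → 131
sensor=M: humidity >= 82 AND temp > 29 → 117
sensor=Q: humidity >= 66 AND zone <> 'lab' → 20
sensor=R: ELSE → -5
sensor=S: humidity >= 52 AND battery > 64 → 43
sensor=W: ELSE → -88
sensor=Y: humidity >= 66 AND zone <> 'lab' → -9

-51, -67, -51, -20, 38, 131, 117, 20, -5, 43, -88, -9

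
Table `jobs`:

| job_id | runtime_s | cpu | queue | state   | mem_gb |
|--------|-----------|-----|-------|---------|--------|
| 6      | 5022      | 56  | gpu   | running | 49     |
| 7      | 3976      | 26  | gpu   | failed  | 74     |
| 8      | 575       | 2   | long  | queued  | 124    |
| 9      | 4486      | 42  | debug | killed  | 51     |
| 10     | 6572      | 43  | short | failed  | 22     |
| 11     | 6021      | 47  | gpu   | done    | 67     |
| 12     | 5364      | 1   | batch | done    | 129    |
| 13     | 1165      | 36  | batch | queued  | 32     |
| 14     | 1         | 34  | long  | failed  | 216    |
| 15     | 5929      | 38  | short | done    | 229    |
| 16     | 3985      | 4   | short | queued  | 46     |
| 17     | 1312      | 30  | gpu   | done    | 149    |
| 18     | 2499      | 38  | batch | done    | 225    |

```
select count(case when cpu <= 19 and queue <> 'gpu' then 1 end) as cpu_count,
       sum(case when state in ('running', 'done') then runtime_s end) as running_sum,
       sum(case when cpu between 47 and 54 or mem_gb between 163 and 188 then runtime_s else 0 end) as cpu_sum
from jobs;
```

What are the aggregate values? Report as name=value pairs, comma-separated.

[cpu_count: cpu <= 19 and queue <> 'gpu']
job_id=6: ✗
job_id=7: ✗
job_id=8: ✓ → 1
job_id=9: ✗
job_id=10: ✗
job_id=11: ✗
job_id=12: ✓ → 1
job_id=13: ✗
job_id=14: ✗
job_id=15: ✗
job_id=16: ✓ → 1
job_id=17: ✗
job_id=18: ✗
cpu_count = COUNT(1, 1, 1) = 3
—
[running_sum: state in ('running', 'done')]
job_id=6: ✓ → 5022
job_id=7: ✗
job_id=8: ✗
job_id=9: ✗
job_id=10: ✗
job_id=11: ✓ → 6021
job_id=12: ✓ → 5364
job_id=13: ✗
job_id=14: ✗
job_id=15: ✓ → 5929
job_id=16: ✗
job_id=17: ✓ → 1312
job_id=18: ✓ → 2499
running_sum = 5022 + 6021 + 5364 + 5929 + 1312 + 2499 = 26147
—
[cpu_sum: cpu between 47 and 54 or mem_gb between 163 and 188]
job_id=6: ✗
job_id=7: ✗
job_id=8: ✗
job_id=9: ✗
job_id=10: ✗
job_id=11: ✓ → 6021
job_id=12: ✗
job_id=13: ✗
job_id=14: ✗
job_id=15: ✗
job_id=16: ✗
job_id=17: ✗
job_id=18: ✗
cpu_sum = 6021

cpu_count=3, running_sum=26147, cpu_sum=6021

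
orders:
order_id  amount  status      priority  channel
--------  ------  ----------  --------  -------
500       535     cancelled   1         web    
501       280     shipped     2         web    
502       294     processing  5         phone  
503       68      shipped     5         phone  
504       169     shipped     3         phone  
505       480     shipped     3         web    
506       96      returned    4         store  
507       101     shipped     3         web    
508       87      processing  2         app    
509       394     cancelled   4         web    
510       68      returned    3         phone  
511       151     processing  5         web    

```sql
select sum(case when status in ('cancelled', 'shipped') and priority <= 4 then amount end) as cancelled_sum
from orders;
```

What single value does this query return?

1959

order_id=500: ✓ → 535
order_id=501: ✓ → 280
order_id=502: ✗
order_id=503: ✗
order_id=504: ✓ → 169
order_id=505: ✓ → 480
order_id=506: ✗
order_id=507: ✓ → 101
order_id=508: ✗
order_id=509: ✓ → 394
order_id=510: ✗
order_id=511: ✗
cancelled_sum = 535 + 280 + 169 + 480 + 101 + 394 = 1959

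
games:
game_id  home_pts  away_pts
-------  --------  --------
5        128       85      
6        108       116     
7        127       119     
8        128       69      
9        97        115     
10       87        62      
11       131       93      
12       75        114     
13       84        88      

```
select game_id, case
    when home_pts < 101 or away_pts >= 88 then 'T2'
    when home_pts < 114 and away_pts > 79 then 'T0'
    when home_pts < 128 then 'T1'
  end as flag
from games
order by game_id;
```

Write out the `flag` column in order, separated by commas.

NULL, T2, T2, NULL, T2, T2, T2, T2, T2

game_id=5: (no match → NULL) → NULL
game_id=6: home_pts < 101 or away_pts >= 88 → T2
game_id=7: home_pts < 101 or away_pts >= 88 → T2
game_id=8: (no match → NULL) → NULL
game_id=9: home_pts < 101 or away_pts >= 88 → T2
game_id=10: home_pts < 101 or away_pts >= 88 → T2
game_id=11: home_pts < 101 or away_pts >= 88 → T2
game_id=12: home_pts < 101 or away_pts >= 88 → T2
game_id=13: home_pts < 101 or away_pts >= 88 → T2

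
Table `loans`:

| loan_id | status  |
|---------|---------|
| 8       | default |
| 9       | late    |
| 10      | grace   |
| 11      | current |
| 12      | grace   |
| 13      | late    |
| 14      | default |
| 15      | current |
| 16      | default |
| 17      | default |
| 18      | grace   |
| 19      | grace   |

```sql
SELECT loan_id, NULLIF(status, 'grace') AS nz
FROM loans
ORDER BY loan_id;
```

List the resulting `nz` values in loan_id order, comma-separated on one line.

default, late, NULL, current, NULL, late, default, current, default, default, NULL, NULL

loan_id=8: status=default vs grace: differ → default
loan_id=9: status=late vs grace: differ → late
loan_id=10: status=grace vs grace: equal → NULL
loan_id=11: status=current vs grace: differ → current
loan_id=12: status=grace vs grace: equal → NULL
loan_id=13: status=late vs grace: differ → late
loan_id=14: status=default vs grace: differ → default
loan_id=15: status=current vs grace: differ → current
loan_id=16: status=default vs grace: differ → default
loan_id=17: status=default vs grace: differ → default
loan_id=18: status=grace vs grace: equal → NULL
loan_id=19: status=grace vs grace: equal → NULL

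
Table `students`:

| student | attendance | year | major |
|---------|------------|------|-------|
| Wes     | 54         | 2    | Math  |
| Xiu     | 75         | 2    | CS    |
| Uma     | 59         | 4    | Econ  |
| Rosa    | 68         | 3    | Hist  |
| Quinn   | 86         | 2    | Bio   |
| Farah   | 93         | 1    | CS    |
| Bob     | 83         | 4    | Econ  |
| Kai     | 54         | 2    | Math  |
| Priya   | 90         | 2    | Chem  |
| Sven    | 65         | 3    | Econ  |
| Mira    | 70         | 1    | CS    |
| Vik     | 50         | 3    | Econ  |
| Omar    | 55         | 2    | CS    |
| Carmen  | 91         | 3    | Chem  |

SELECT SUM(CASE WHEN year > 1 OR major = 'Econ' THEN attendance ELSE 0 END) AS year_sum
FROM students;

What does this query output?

student=Wes: ✓ → 54
student=Xiu: ✓ → 75
student=Uma: ✓ → 59
student=Rosa: ✓ → 68
student=Quinn: ✓ → 86
student=Farah: ✗
student=Bob: ✓ → 83
student=Kai: ✓ → 54
student=Priya: ✓ → 90
student=Sven: ✓ → 65
student=Mira: ✗
student=Vik: ✓ → 50
student=Omar: ✓ → 55
student=Carmen: ✓ → 91
year_sum = 54 + 75 + 59 + 68 + 86 + 83 + 54 + 90 + 65 + 50 + 55 + 91 = 830

830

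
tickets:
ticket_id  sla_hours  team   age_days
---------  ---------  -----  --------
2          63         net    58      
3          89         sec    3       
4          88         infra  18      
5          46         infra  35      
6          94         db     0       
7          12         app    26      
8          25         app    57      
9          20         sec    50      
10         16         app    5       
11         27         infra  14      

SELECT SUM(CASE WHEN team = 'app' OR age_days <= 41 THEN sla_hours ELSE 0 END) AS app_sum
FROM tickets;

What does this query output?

397

ticket_id=2: ✗
ticket_id=3: ✓ → 89
ticket_id=4: ✓ → 88
ticket_id=5: ✓ → 46
ticket_id=6: ✓ → 94
ticket_id=7: ✓ → 12
ticket_id=8: ✓ → 25
ticket_id=9: ✗
ticket_id=10: ✓ → 16
ticket_id=11: ✓ → 27
app_sum = 89 + 88 + 46 + 94 + 12 + 25 + 16 + 27 = 397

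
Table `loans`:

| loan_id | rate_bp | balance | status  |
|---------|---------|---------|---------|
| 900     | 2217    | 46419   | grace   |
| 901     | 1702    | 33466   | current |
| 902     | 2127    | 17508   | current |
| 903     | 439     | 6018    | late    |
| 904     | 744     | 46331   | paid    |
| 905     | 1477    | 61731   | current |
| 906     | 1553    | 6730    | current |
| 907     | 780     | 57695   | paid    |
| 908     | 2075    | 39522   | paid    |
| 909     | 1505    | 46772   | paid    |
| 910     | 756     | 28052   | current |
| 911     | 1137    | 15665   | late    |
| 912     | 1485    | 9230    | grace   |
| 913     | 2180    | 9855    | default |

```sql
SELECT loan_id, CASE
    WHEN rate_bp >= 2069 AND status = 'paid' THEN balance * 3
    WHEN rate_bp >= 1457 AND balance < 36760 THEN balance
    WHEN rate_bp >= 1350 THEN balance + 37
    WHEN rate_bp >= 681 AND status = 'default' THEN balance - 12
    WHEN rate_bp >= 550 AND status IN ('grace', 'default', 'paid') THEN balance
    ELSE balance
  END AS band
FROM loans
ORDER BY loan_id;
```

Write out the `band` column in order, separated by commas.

loan_id=900: rate_bp >= 1350 → 46456
loan_id=901: rate_bp >= 1457 AND balance < 36760 → 33466
loan_id=902: rate_bp >= 1457 AND balance < 36760 → 17508
loan_id=903: ELSE → 6018
loan_id=904: rate_bp >= 550 AND status IN ('grace', 'default', 'paid') → 46331
loan_id=905: rate_bp >= 1350 → 61768
loan_id=906: rate_bp >= 1457 AND balance < 36760 → 6730
loan_id=907: rate_bp >= 550 AND status IN ('grace', 'default', 'paid') → 57695
loan_id=908: rate_bp >= 2069 AND status = 'paid' → 118566
loan_id=909: rate_bp >= 1350 → 46809
loan_id=910: ELSE → 28052
loan_id=911: ELSE → 15665
loan_id=912: rate_bp >= 1457 AND balance < 36760 → 9230
loan_id=913: rate_bp >= 1457 AND balance < 36760 → 9855

46456, 33466, 17508, 6018, 46331, 61768, 6730, 57695, 118566, 46809, 28052, 15665, 9230, 9855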